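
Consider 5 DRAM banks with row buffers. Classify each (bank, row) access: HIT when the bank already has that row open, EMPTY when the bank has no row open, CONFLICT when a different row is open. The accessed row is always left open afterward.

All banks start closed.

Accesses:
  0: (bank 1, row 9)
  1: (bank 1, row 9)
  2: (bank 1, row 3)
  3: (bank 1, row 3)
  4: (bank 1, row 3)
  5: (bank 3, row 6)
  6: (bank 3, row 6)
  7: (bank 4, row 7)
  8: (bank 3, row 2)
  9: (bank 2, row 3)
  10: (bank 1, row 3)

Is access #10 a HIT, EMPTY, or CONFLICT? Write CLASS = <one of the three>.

#0 (1,9) E
#1 (1,9) H  (was 9)
#2 (1,3) C  (was 9)
#3 (1,3) H  (was 3)
#4 (1,3) H  (was 3)
#5 (3,6) E
#6 (3,6) H  (was 6)
#7 (4,7) E
#8 (3,2) C  (was 6)
#9 (2,3) E
#10 (1,3) H  (was 3)

CLASS = HIT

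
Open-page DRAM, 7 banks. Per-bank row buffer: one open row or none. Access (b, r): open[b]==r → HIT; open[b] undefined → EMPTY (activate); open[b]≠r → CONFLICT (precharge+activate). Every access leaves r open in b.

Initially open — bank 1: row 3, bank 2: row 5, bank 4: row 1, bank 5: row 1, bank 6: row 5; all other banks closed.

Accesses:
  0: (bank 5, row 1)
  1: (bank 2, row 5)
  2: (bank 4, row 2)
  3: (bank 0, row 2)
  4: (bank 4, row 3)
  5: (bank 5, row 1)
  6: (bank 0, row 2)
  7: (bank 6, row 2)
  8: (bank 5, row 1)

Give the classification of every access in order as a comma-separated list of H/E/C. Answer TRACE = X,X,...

TRACE = H,H,C,E,C,H,H,C,H

0: bank 5 row 1 — prev 1 → HIT
1: bank 2 row 5 — prev 5 → HIT
2: bank 4 row 2 — prev 1 → CONFLICT
3: bank 0 row 2 — prev None → EMPTY
4: bank 4 row 3 — prev 2 → CONFLICT
5: bank 5 row 1 — prev 1 → HIT
6: bank 0 row 2 — prev 2 → HIT
7: bank 6 row 2 — prev 5 → CONFLICT
8: bank 5 row 1 — prev 1 → HIT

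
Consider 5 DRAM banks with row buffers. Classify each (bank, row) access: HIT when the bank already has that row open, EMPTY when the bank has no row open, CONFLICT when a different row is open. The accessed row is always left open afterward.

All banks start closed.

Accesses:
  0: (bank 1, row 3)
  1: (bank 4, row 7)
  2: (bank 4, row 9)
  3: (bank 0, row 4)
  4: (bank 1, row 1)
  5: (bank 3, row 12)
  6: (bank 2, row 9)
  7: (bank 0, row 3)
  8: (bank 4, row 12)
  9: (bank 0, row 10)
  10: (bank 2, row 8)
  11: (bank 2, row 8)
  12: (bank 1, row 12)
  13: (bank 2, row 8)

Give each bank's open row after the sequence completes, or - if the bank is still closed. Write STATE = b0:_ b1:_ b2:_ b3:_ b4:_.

STATE = b0:10 b1:12 b2:8 b3:12 b4:12

0: bank 1 row 3 — prev None → EMPTY
1: bank 4 row 7 — prev None → EMPTY
2: bank 4 row 9 — prev 7 → CONFLICT
3: bank 0 row 4 — prev None → EMPTY
4: bank 1 row 1 — prev 3 → CONFLICT
5: bank 3 row 12 — prev None → EMPTY
6: bank 2 row 9 — prev None → EMPTY
7: bank 0 row 3 — prev 4 → CONFLICT
8: bank 4 row 12 — prev 9 → CONFLICT
9: bank 0 row 10 — prev 3 → CONFLICT
10: bank 2 row 8 — prev 9 → CONFLICT
11: bank 2 row 8 — prev 8 → HIT
12: bank 1 row 12 — prev 1 → CONFLICT
13: bank 2 row 8 — prev 8 → HIT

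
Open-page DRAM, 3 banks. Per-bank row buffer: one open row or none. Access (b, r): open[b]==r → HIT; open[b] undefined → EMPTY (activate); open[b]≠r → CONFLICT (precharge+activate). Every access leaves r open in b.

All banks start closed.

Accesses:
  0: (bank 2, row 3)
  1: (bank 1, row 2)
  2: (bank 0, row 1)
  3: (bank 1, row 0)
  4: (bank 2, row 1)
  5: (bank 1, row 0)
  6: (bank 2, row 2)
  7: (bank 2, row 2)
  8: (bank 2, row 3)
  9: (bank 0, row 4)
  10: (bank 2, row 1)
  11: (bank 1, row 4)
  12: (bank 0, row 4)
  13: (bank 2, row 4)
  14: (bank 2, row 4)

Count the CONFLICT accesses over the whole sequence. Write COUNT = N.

0: bank 2 row 3 — prev None → EMPTY
1: bank 1 row 2 — prev None → EMPTY
2: bank 0 row 1 — prev None → EMPTY
3: bank 1 row 0 — prev 2 → CONFLICT
4: bank 2 row 1 — prev 3 → CONFLICT
5: bank 1 row 0 — prev 0 → HIT
6: bank 2 row 2 — prev 1 → CONFLICT
7: bank 2 row 2 — prev 2 → HIT
8: bank 2 row 3 — prev 2 → CONFLICT
9: bank 0 row 4 — prev 1 → CONFLICT
10: bank 2 row 1 — prev 3 → CONFLICT
11: bank 1 row 4 — prev 0 → CONFLICT
12: bank 0 row 4 — prev 4 → HIT
13: bank 2 row 4 — prev 1 → CONFLICT
14: bank 2 row 4 — prev 4 → HIT

COUNT = 8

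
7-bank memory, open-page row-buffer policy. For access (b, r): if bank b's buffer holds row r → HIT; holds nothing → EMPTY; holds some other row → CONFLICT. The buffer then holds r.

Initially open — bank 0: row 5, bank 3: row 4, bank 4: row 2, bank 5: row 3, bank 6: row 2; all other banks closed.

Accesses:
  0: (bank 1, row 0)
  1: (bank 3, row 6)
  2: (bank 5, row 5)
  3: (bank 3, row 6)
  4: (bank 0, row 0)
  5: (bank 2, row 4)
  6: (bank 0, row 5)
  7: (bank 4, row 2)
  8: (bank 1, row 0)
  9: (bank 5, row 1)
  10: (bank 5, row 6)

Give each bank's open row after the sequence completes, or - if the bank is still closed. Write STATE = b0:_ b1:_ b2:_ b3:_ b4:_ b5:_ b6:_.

STATE = b0:5 b1:0 b2:4 b3:6 b4:2 b5:6 b6:2

#0 (1,0) E
#1 (3,6) C  (was 4)
#2 (5,5) C  (was 3)
#3 (3,6) H  (was 6)
#4 (0,0) C  (was 5)
#5 (2,4) E
#6 (0,5) C  (was 0)
#7 (4,2) H  (was 2)
#8 (1,0) H  (was 0)
#9 (5,1) C  (was 5)
#10 (5,6) C  (was 1)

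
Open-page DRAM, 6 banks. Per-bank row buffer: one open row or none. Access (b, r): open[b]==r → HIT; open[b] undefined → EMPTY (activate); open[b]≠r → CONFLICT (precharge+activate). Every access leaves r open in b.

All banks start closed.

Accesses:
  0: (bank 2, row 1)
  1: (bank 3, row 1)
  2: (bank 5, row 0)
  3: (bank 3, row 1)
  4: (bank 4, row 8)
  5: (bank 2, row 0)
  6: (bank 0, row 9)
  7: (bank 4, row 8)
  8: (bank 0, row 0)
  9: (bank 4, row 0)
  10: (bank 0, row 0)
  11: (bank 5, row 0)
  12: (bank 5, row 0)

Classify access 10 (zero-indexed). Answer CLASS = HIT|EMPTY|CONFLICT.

CLASS = HIT

  [0] b2 r1: no row ⇒ E
  [1] b3 r1: no row ⇒ E
  [2] b5 r0: no row ⇒ E
  [3] b3 r1: had r1 ⇒ H
  [4] b4 r8: no row ⇒ E
  [5] b2 r0: had r1 ⇒ C
  [6] b0 r9: no row ⇒ E
  [7] b4 r8: had r8 ⇒ H
  [8] b0 r0: had r9 ⇒ C
  [9] b4 r0: had r8 ⇒ C
  [10] b0 r0: had r0 ⇒ H
  [11] b5 r0: had r0 ⇒ H
  [12] b5 r0: had r0 ⇒ H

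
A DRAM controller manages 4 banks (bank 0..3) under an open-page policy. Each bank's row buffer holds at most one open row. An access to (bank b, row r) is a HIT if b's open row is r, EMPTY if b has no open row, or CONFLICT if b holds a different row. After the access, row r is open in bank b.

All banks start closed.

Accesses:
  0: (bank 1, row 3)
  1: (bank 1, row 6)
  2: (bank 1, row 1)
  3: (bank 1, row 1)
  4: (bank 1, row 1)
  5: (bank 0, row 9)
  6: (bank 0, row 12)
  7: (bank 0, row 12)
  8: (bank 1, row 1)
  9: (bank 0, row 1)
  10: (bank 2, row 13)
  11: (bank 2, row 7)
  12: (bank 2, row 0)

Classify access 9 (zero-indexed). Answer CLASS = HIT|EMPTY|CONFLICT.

0: bank 1 row 3 — prev None → EMPTY
1: bank 1 row 6 — prev 3 → CONFLICT
2: bank 1 row 1 — prev 6 → CONFLICT
3: bank 1 row 1 — prev 1 → HIT
4: bank 1 row 1 — prev 1 → HIT
5: bank 0 row 9 — prev None → EMPTY
6: bank 0 row 12 — prev 9 → CONFLICT
7: bank 0 row 12 — prev 12 → HIT
8: bank 1 row 1 — prev 1 → HIT
9: bank 0 row 1 — prev 12 → CONFLICT
10: bank 2 row 13 — prev None → EMPTY
11: bank 2 row 7 — prev 13 → CONFLICT
12: bank 2 row 0 — prev 7 → CONFLICT

CLASS = CONFLICT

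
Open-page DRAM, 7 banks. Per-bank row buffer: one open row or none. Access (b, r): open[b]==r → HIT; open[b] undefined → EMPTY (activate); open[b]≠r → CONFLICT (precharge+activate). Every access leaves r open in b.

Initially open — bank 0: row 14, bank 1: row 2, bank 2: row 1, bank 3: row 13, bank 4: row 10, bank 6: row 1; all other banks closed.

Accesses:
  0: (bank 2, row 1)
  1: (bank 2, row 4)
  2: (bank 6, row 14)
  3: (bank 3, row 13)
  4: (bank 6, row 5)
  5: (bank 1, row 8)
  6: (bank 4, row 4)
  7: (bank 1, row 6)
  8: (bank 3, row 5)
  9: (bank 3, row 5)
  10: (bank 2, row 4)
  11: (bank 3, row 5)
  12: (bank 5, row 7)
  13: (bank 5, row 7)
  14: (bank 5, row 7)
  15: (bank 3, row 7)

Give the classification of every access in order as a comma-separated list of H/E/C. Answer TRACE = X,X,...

TRACE = H,C,C,H,C,C,C,C,C,H,H,H,E,H,H,C

  [0] b2 r1: had r1 ⇒ H
  [1] b2 r4: had r1 ⇒ C
  [2] b6 r14: had r1 ⇒ C
  [3] b3 r13: had r13 ⇒ H
  [4] b6 r5: had r14 ⇒ C
  [5] b1 r8: had r2 ⇒ C
  [6] b4 r4: had r10 ⇒ C
  [7] b1 r6: had r8 ⇒ C
  [8] b3 r5: had r13 ⇒ C
  [9] b3 r5: had r5 ⇒ H
  [10] b2 r4: had r4 ⇒ H
  [11] b3 r5: had r5 ⇒ H
  [12] b5 r7: no row ⇒ E
  [13] b5 r7: had r7 ⇒ H
  [14] b5 r7: had r7 ⇒ H
  [15] b3 r7: had r5 ⇒ C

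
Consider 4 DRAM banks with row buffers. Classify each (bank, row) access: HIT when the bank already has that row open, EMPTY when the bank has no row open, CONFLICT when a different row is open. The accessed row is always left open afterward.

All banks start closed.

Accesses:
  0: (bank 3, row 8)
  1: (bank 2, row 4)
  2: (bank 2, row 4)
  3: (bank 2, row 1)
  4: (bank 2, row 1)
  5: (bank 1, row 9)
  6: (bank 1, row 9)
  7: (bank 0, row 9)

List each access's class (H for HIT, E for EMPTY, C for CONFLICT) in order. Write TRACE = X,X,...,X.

TRACE = E,E,H,C,H,E,H,E

0: bank 3 row 8 — prev None → EMPTY
1: bank 2 row 4 — prev None → EMPTY
2: bank 2 row 4 — prev 4 → HIT
3: bank 2 row 1 — prev 4 → CONFLICT
4: bank 2 row 1 — prev 1 → HIT
5: bank 1 row 9 — prev None → EMPTY
6: bank 1 row 9 — prev 9 → HIT
7: bank 0 row 9 — prev None → EMPTY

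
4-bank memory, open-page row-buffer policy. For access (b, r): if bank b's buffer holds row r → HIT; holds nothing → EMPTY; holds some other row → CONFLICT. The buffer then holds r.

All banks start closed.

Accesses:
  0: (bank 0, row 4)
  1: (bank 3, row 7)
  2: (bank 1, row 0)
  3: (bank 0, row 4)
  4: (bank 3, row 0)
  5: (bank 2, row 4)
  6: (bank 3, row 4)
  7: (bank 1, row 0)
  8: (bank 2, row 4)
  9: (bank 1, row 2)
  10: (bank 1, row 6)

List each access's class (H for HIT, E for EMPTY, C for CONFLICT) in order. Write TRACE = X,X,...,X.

TRACE = E,E,E,H,C,E,C,H,H,C,C

#0 (0,4) E
#1 (3,7) E
#2 (1,0) E
#3 (0,4) H  (was 4)
#4 (3,0) C  (was 7)
#5 (2,4) E
#6 (3,4) C  (was 0)
#7 (1,0) H  (was 0)
#8 (2,4) H  (was 4)
#9 (1,2) C  (was 0)
#10 (1,6) C  (was 2)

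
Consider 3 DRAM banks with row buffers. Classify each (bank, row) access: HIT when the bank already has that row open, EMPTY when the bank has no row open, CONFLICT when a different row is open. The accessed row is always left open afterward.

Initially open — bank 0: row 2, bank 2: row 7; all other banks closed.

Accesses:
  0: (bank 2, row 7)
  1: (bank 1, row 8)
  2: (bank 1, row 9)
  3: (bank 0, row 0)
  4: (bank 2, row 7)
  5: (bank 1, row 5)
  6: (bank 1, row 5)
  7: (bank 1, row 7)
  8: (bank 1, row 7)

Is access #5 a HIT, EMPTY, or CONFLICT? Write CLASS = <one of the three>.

step 0: bank2 7->7 [HIT]
step 1: bank1 None->8 [EMPTY]
step 2: bank1 8->9 [CONFLICT]
step 3: bank0 2->0 [CONFLICT]
step 4: bank2 7->7 [HIT]
step 5: bank1 9->5 [CONFLICT]
step 6: bank1 5->5 [HIT]
step 7: bank1 5->7 [CONFLICT]
step 8: bank1 7->7 [HIT]

CLASS = CONFLICT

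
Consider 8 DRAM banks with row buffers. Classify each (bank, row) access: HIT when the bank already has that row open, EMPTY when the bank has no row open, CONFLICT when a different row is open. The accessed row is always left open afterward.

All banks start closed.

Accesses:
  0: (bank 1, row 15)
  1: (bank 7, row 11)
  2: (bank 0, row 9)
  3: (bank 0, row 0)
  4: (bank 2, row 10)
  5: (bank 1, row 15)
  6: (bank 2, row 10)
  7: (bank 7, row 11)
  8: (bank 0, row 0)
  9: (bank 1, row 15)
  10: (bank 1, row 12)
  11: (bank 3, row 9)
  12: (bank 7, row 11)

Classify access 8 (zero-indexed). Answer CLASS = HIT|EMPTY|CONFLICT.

CLASS = HIT

  [0] b1 r15: no row ⇒ E
  [1] b7 r11: no row ⇒ E
  [2] b0 r9: no row ⇒ E
  [3] b0 r0: had r9 ⇒ C
  [4] b2 r10: no row ⇒ E
  [5] b1 r15: had r15 ⇒ H
  [6] b2 r10: had r10 ⇒ H
  [7] b7 r11: had r11 ⇒ H
  [8] b0 r0: had r0 ⇒ H
  [9] b1 r15: had r15 ⇒ H
  [10] b1 r12: had r15 ⇒ C
  [11] b3 r9: no row ⇒ E
  [12] b7 r11: had r11 ⇒ H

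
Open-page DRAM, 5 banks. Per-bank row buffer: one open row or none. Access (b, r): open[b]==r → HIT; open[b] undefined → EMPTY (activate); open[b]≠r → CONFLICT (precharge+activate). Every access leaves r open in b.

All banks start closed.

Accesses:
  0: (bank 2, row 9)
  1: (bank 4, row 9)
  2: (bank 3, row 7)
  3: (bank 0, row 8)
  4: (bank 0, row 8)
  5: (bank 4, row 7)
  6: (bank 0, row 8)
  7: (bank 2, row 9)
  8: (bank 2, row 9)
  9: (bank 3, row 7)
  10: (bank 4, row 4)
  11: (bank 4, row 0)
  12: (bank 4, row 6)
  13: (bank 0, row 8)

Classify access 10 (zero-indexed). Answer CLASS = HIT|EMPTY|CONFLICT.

CLASS = CONFLICT

step 0: bank2 None->9 [EMPTY]
step 1: bank4 None->9 [EMPTY]
step 2: bank3 None->7 [EMPTY]
step 3: bank0 None->8 [EMPTY]
step 4: bank0 8->8 [HIT]
step 5: bank4 9->7 [CONFLICT]
step 6: bank0 8->8 [HIT]
step 7: bank2 9->9 [HIT]
step 8: bank2 9->9 [HIT]
step 9: bank3 7->7 [HIT]
step 10: bank4 7->4 [CONFLICT]
step 11: bank4 4->0 [CONFLICT]
step 12: bank4 0->6 [CONFLICT]
step 13: bank0 8->8 [HIT]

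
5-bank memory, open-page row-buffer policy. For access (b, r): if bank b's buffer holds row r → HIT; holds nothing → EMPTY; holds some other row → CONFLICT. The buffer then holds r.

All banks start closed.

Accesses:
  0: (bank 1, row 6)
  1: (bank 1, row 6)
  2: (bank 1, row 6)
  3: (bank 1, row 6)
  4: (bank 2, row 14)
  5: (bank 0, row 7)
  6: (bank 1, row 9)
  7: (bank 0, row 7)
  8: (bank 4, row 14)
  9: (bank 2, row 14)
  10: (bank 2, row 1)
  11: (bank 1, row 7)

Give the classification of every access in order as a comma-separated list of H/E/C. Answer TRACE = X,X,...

0: bank 1 row 6 — prev None → EMPTY
1: bank 1 row 6 — prev 6 → HIT
2: bank 1 row 6 — prev 6 → HIT
3: bank 1 row 6 — prev 6 → HIT
4: bank 2 row 14 — prev None → EMPTY
5: bank 0 row 7 — prev None → EMPTY
6: bank 1 row 9 — prev 6 → CONFLICT
7: bank 0 row 7 — prev 7 → HIT
8: bank 4 row 14 — prev None → EMPTY
9: bank 2 row 14 — prev 14 → HIT
10: bank 2 row 1 — prev 14 → CONFLICT
11: bank 1 row 7 — prev 9 → CONFLICT

TRACE = E,H,H,H,E,E,C,H,E,H,C,C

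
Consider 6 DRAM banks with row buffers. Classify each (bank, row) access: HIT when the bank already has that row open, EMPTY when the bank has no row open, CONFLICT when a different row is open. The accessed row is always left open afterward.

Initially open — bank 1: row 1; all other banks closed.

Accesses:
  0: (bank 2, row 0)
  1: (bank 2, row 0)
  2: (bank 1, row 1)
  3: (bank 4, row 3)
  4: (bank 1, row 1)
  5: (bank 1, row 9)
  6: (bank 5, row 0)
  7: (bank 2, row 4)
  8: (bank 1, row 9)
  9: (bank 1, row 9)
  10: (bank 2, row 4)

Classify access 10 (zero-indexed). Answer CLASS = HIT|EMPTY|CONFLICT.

  [0] b2 r0: no row ⇒ E
  [1] b2 r0: had r0 ⇒ H
  [2] b1 r1: had r1 ⇒ H
  [3] b4 r3: no row ⇒ E
  [4] b1 r1: had r1 ⇒ H
  [5] b1 r9: had r1 ⇒ C
  [6] b5 r0: no row ⇒ E
  [7] b2 r4: had r0 ⇒ C
  [8] b1 r9: had r9 ⇒ H
  [9] b1 r9: had r9 ⇒ H
  [10] b2 r4: had r4 ⇒ H

CLASS = HIT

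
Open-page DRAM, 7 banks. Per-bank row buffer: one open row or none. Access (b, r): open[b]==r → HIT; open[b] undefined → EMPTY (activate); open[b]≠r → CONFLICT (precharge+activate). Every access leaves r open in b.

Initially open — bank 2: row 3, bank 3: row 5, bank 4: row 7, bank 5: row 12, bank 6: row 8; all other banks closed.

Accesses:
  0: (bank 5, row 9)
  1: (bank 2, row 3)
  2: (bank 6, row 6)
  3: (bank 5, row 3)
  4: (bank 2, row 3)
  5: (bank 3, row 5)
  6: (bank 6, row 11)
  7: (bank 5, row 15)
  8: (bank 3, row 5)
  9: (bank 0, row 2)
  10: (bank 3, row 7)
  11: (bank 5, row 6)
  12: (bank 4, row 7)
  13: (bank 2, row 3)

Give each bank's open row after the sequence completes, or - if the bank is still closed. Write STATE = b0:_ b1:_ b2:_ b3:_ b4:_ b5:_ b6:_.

STATE = b0:2 b1:- b2:3 b3:7 b4:7 b5:6 b6:11

0: bank 5 row 9 — prev 12 → CONFLICT
1: bank 2 row 3 — prev 3 → HIT
2: bank 6 row 6 — prev 8 → CONFLICT
3: bank 5 row 3 — prev 9 → CONFLICT
4: bank 2 row 3 — prev 3 → HIT
5: bank 3 row 5 — prev 5 → HIT
6: bank 6 row 11 — prev 6 → CONFLICT
7: bank 5 row 15 — prev 3 → CONFLICT
8: bank 3 row 5 — prev 5 → HIT
9: bank 0 row 2 — prev None → EMPTY
10: bank 3 row 7 — prev 5 → CONFLICT
11: bank 5 row 6 — prev 15 → CONFLICT
12: bank 4 row 7 — prev 7 → HIT
13: bank 2 row 3 — prev 3 → HIT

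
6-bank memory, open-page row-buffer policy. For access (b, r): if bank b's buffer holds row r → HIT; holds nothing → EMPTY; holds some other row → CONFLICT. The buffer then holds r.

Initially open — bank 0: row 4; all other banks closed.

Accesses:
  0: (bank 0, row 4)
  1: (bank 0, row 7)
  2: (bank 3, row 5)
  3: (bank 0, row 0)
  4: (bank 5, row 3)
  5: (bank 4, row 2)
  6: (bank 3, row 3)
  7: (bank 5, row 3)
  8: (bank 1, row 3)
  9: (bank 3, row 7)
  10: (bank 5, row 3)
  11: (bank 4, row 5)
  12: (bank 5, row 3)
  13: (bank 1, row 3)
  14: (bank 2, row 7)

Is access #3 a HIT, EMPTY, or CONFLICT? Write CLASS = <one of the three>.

#0 (0,4) H  (was 4)
#1 (0,7) C  (was 4)
#2 (3,5) E
#3 (0,0) C  (was 7)
#4 (5,3) E
#5 (4,2) E
#6 (3,3) C  (was 5)
#7 (5,3) H  (was 3)
#8 (1,3) E
#9 (3,7) C  (was 3)
#10 (5,3) H  (was 3)
#11 (4,5) C  (was 2)
#12 (5,3) H  (was 3)
#13 (1,3) H  (was 3)
#14 (2,7) E

CLASS = CONFLICT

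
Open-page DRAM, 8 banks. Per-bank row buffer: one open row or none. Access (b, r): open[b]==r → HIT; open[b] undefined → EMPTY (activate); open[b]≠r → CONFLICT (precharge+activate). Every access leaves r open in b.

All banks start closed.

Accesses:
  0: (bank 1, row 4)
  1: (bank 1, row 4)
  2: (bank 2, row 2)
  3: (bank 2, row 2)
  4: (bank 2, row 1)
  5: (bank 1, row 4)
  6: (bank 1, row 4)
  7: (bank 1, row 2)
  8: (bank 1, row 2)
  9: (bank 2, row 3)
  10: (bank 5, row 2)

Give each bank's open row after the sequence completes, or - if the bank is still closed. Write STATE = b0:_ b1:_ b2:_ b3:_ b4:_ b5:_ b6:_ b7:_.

  [0] b1 r4: no row ⇒ E
  [1] b1 r4: had r4 ⇒ H
  [2] b2 r2: no row ⇒ E
  [3] b2 r2: had r2 ⇒ H
  [4] b2 r1: had r2 ⇒ C
  [5] b1 r4: had r4 ⇒ H
  [6] b1 r4: had r4 ⇒ H
  [7] b1 r2: had r4 ⇒ C
  [8] b1 r2: had r2 ⇒ H
  [9] b2 r3: had r1 ⇒ C
  [10] b5 r2: no row ⇒ E

STATE = b0:- b1:2 b2:3 b3:- b4:- b5:2 b6:- b7:-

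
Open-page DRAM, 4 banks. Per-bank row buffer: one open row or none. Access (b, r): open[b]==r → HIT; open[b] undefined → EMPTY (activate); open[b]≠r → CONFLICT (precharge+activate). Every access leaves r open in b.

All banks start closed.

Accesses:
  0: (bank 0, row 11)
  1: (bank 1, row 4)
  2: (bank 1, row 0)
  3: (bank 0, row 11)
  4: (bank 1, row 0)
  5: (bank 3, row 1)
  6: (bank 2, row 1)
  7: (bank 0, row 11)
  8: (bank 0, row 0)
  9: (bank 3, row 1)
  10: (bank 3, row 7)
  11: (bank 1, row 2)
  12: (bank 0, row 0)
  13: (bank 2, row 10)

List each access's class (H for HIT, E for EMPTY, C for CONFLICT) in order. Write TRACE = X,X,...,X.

#0 (0,11) E
#1 (1,4) E
#2 (1,0) C  (was 4)
#3 (0,11) H  (was 11)
#4 (1,0) H  (was 0)
#5 (3,1) E
#6 (2,1) E
#7 (0,11) H  (was 11)
#8 (0,0) C  (was 11)
#9 (3,1) H  (was 1)
#10 (3,7) C  (was 1)
#11 (1,2) C  (was 0)
#12 (0,0) H  (was 0)
#13 (2,10) C  (was 1)

TRACE = E,E,C,H,H,E,E,H,C,H,C,C,H,C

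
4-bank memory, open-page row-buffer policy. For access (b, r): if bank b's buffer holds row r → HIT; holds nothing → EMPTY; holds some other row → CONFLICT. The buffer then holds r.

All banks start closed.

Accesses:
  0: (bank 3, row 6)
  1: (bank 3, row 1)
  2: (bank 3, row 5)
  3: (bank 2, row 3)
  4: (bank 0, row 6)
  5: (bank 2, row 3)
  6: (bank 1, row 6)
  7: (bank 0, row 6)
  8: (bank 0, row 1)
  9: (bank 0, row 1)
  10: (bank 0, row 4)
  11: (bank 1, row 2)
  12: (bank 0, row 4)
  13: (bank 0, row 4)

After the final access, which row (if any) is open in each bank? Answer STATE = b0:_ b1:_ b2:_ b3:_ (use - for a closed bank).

0: bank 3 row 6 — prev None → EMPTY
1: bank 3 row 1 — prev 6 → CONFLICT
2: bank 3 row 5 — prev 1 → CONFLICT
3: bank 2 row 3 — prev None → EMPTY
4: bank 0 row 6 — prev None → EMPTY
5: bank 2 row 3 — prev 3 → HIT
6: bank 1 row 6 — prev None → EMPTY
7: bank 0 row 6 — prev 6 → HIT
8: bank 0 row 1 — prev 6 → CONFLICT
9: bank 0 row 1 — prev 1 → HIT
10: bank 0 row 4 — prev 1 → CONFLICT
11: bank 1 row 2 — prev 6 → CONFLICT
12: bank 0 row 4 — prev 4 → HIT
13: bank 0 row 4 — prev 4 → HIT

STATE = b0:4 b1:2 b2:3 b3:5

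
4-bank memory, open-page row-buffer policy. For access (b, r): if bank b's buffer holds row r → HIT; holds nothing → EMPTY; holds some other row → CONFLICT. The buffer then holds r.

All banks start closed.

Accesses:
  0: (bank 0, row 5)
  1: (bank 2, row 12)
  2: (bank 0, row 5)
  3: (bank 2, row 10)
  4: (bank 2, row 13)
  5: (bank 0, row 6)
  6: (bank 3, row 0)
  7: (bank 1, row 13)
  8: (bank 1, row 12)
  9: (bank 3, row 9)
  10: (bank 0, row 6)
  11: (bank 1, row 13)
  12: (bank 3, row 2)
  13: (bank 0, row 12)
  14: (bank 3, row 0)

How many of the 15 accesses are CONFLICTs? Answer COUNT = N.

COUNT = 9

#0 (0,5) E
#1 (2,12) E
#2 (0,5) H  (was 5)
#3 (2,10) C  (was 12)
#4 (2,13) C  (was 10)
#5 (0,6) C  (was 5)
#6 (3,0) E
#7 (1,13) E
#8 (1,12) C  (was 13)
#9 (3,9) C  (was 0)
#10 (0,6) H  (was 6)
#11 (1,13) C  (was 12)
#12 (3,2) C  (was 9)
#13 (0,12) C  (was 6)
#14 (3,0) C  (was 2)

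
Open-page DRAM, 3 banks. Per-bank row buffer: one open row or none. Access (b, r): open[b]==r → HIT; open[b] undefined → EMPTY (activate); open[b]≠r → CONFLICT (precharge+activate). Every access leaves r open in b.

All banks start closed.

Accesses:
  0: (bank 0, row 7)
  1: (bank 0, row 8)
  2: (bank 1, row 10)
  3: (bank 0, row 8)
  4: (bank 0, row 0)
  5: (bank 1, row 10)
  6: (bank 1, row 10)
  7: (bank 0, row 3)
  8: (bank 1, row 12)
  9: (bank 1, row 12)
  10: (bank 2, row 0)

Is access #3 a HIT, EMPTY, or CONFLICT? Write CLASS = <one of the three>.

CLASS = HIT

#0 (0,7) E
#1 (0,8) C  (was 7)
#2 (1,10) E
#3 (0,8) H  (was 8)
#4 (0,0) C  (was 8)
#5 (1,10) H  (was 10)
#6 (1,10) H  (was 10)
#7 (0,3) C  (was 0)
#8 (1,12) C  (was 10)
#9 (1,12) H  (was 12)
#10 (2,0) E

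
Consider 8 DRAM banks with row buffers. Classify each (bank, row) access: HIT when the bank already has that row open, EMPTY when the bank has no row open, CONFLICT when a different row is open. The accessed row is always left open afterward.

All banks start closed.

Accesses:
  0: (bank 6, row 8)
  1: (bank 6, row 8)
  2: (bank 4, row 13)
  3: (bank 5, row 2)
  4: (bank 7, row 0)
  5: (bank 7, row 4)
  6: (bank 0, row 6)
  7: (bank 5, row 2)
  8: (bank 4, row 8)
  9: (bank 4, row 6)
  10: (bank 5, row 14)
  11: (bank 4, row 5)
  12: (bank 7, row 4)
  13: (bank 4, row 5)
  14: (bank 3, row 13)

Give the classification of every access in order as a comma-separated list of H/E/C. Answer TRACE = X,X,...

TRACE = E,H,E,E,E,C,E,H,C,C,C,C,H,H,E

#0 (6,8) E
#1 (6,8) H  (was 8)
#2 (4,13) E
#3 (5,2) E
#4 (7,0) E
#5 (7,4) C  (was 0)
#6 (0,6) E
#7 (5,2) H  (was 2)
#8 (4,8) C  (was 13)
#9 (4,6) C  (was 8)
#10 (5,14) C  (was 2)
#11 (4,5) C  (was 6)
#12 (7,4) H  (was 4)
#13 (4,5) H  (was 5)
#14 (3,13) E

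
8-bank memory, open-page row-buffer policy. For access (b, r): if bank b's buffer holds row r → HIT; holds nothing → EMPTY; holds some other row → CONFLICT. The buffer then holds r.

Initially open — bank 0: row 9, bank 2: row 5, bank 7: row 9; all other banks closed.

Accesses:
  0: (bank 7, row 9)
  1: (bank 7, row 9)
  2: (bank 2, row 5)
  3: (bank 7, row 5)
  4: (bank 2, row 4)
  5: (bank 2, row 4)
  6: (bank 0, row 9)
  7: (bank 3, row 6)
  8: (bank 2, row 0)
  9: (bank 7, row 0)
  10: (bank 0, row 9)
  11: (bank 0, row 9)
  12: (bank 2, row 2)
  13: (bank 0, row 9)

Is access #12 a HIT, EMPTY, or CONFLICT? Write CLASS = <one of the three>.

CLASS = CONFLICT

#0 (7,9) H  (was 9)
#1 (7,9) H  (was 9)
#2 (2,5) H  (was 5)
#3 (7,5) C  (was 9)
#4 (2,4) C  (was 5)
#5 (2,4) H  (was 4)
#6 (0,9) H  (was 9)
#7 (3,6) E
#8 (2,0) C  (was 4)
#9 (7,0) C  (was 5)
#10 (0,9) H  (was 9)
#11 (0,9) H  (was 9)
#12 (2,2) C  (was 0)
#13 (0,9) H  (was 9)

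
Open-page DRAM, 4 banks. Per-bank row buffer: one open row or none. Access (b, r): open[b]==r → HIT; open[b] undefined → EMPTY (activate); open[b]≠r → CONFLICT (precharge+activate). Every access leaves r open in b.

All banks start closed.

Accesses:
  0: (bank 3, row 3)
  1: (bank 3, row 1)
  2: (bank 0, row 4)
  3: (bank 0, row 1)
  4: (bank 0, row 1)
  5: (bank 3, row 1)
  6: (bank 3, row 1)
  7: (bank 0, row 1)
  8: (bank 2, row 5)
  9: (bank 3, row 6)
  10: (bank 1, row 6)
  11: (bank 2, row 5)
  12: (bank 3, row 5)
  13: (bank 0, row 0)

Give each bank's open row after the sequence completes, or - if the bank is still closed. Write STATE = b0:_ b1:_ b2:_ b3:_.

STATE = b0:0 b1:6 b2:5 b3:5

  [0] b3 r3: no row ⇒ E
  [1] b3 r1: had r3 ⇒ C
  [2] b0 r4: no row ⇒ E
  [3] b0 r1: had r4 ⇒ C
  [4] b0 r1: had r1 ⇒ H
  [5] b3 r1: had r1 ⇒ H
  [6] b3 r1: had r1 ⇒ H
  [7] b0 r1: had r1 ⇒ H
  [8] b2 r5: no row ⇒ E
  [9] b3 r6: had r1 ⇒ C
  [10] b1 r6: no row ⇒ E
  [11] b2 r5: had r5 ⇒ H
  [12] b3 r5: had r6 ⇒ C
  [13] b0 r0: had r1 ⇒ C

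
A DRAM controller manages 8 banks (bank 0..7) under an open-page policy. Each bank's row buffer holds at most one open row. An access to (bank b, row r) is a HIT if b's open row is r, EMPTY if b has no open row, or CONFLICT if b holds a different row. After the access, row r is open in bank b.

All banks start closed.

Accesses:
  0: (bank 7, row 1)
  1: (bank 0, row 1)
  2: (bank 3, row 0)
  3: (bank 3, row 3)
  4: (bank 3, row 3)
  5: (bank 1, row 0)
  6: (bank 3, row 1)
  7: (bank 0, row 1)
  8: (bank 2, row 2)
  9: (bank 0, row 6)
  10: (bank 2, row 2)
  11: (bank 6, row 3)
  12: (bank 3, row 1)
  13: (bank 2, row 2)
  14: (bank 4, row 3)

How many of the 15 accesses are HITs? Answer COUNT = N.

#0 (7,1) E
#1 (0,1) E
#2 (3,0) E
#3 (3,3) C  (was 0)
#4 (3,3) H  (was 3)
#5 (1,0) E
#6 (3,1) C  (was 3)
#7 (0,1) H  (was 1)
#8 (2,2) E
#9 (0,6) C  (was 1)
#10 (2,2) H  (was 2)
#11 (6,3) E
#12 (3,1) H  (was 1)
#13 (2,2) H  (was 2)
#14 (4,3) E

COUNT = 5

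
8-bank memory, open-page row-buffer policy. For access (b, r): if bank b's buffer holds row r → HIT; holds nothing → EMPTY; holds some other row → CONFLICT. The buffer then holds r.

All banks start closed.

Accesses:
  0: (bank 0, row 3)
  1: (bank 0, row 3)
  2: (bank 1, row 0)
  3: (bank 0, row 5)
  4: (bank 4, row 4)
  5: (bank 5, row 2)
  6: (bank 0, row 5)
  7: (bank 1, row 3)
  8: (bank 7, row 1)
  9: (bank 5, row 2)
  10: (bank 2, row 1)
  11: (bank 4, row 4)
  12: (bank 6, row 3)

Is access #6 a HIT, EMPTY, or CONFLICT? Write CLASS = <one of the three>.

#0 (0,3) E
#1 (0,3) H  (was 3)
#2 (1,0) E
#3 (0,5) C  (was 3)
#4 (4,4) E
#5 (5,2) E
#6 (0,5) H  (was 5)
#7 (1,3) C  (was 0)
#8 (7,1) E
#9 (5,2) H  (was 2)
#10 (2,1) E
#11 (4,4) H  (was 4)
#12 (6,3) E

CLASS = HIT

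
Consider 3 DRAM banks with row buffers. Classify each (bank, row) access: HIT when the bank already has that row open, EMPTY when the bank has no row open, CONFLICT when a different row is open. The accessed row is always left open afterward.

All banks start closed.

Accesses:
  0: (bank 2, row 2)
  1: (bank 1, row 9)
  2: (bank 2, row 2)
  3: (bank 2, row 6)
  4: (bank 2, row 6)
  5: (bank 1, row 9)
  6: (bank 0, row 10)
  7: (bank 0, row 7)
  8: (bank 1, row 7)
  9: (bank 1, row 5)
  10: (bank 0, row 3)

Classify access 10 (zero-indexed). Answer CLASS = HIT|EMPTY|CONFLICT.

#0 (2,2) E
#1 (1,9) E
#2 (2,2) H  (was 2)
#3 (2,6) C  (was 2)
#4 (2,6) H  (was 6)
#5 (1,9) H  (was 9)
#6 (0,10) E
#7 (0,7) C  (was 10)
#8 (1,7) C  (was 9)
#9 (1,5) C  (was 7)
#10 (0,3) C  (was 7)

CLASS = CONFLICT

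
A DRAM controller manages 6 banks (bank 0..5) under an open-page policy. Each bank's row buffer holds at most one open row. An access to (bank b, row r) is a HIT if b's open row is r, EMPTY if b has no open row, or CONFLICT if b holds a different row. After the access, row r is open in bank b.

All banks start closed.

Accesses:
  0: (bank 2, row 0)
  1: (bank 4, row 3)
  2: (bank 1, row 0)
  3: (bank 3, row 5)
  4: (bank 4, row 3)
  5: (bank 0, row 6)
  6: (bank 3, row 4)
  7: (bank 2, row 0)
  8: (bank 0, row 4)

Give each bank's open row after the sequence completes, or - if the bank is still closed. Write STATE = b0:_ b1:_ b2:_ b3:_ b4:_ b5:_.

step 0: bank2 None->0 [EMPTY]
step 1: bank4 None->3 [EMPTY]
step 2: bank1 None->0 [EMPTY]
step 3: bank3 None->5 [EMPTY]
step 4: bank4 3->3 [HIT]
step 5: bank0 None->6 [EMPTY]
step 6: bank3 5->4 [CONFLICT]
step 7: bank2 0->0 [HIT]
step 8: bank0 6->4 [CONFLICT]

STATE = b0:4 b1:0 b2:0 b3:4 b4:3 b5:-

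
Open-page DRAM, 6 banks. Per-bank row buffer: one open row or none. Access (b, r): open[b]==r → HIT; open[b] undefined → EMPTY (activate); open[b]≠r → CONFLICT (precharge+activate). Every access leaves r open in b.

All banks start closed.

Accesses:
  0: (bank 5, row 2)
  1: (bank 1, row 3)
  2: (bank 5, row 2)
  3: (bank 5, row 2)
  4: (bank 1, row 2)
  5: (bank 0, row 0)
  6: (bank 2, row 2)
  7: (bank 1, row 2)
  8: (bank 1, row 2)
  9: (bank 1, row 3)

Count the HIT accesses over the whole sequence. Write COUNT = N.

#0 (5,2) E
#1 (1,3) E
#2 (5,2) H  (was 2)
#3 (5,2) H  (was 2)
#4 (1,2) C  (was 3)
#5 (0,0) E
#6 (2,2) E
#7 (1,2) H  (was 2)
#8 (1,2) H  (was 2)
#9 (1,3) C  (was 2)

COUNT = 4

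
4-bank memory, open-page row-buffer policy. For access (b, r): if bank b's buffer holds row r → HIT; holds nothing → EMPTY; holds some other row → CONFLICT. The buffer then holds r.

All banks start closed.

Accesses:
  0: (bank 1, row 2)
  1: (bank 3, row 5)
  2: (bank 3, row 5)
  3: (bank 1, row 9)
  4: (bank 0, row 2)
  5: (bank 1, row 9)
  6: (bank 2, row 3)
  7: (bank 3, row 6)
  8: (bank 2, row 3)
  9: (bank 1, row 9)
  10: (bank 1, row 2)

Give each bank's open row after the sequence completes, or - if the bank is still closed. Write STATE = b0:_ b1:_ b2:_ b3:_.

STATE = b0:2 b1:2 b2:3 b3:6

0: bank 1 row 2 — prev None → EMPTY
1: bank 3 row 5 — prev None → EMPTY
2: bank 3 row 5 — prev 5 → HIT
3: bank 1 row 9 — prev 2 → CONFLICT
4: bank 0 row 2 — prev None → EMPTY
5: bank 1 row 9 — prev 9 → HIT
6: bank 2 row 3 — prev None → EMPTY
7: bank 3 row 6 — prev 5 → CONFLICT
8: bank 2 row 3 — prev 3 → HIT
9: bank 1 row 9 — prev 9 → HIT
10: bank 1 row 2 — prev 9 → CONFLICT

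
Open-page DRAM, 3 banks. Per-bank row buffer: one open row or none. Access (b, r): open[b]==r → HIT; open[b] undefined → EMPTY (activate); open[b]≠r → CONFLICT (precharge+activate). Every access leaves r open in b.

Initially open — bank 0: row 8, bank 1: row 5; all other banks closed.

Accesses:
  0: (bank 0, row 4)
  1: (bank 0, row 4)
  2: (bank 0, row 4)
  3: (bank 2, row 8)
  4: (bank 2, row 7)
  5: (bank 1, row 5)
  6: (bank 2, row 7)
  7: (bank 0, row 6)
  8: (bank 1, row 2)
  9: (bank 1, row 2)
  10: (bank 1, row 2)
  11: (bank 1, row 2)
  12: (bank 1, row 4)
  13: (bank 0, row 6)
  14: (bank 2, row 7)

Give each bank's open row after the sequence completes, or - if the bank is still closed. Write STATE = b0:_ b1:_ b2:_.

  [0] b0 r4: had r8 ⇒ C
  [1] b0 r4: had r4 ⇒ H
  [2] b0 r4: had r4 ⇒ H
  [3] b2 r8: no row ⇒ E
  [4] b2 r7: had r8 ⇒ C
  [5] b1 r5: had r5 ⇒ H
  [6] b2 r7: had r7 ⇒ H
  [7] b0 r6: had r4 ⇒ C
  [8] b1 r2: had r5 ⇒ C
  [9] b1 r2: had r2 ⇒ H
  [10] b1 r2: had r2 ⇒ H
  [11] b1 r2: had r2 ⇒ H
  [12] b1 r4: had r2 ⇒ C
  [13] b0 r6: had r6 ⇒ H
  [14] b2 r7: had r7 ⇒ H

STATE = b0:6 b1:4 b2:7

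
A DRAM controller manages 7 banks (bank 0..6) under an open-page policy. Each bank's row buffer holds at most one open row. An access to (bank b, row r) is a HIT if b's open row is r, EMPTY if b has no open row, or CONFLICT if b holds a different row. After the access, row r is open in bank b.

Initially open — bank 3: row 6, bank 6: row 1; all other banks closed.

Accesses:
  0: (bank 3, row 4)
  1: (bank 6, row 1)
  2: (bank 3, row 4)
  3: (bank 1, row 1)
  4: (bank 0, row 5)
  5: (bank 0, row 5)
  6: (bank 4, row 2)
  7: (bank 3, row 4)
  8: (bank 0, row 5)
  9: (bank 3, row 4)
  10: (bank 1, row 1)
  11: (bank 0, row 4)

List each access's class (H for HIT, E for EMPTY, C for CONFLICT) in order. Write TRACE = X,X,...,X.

#0 (3,4) C  (was 6)
#1 (6,1) H  (was 1)
#2 (3,4) H  (was 4)
#3 (1,1) E
#4 (0,5) E
#5 (0,5) H  (was 5)
#6 (4,2) E
#7 (3,4) H  (was 4)
#8 (0,5) H  (was 5)
#9 (3,4) H  (was 4)
#10 (1,1) H  (was 1)
#11 (0,4) C  (was 5)

TRACE = C,H,H,E,E,H,E,H,H,H,H,C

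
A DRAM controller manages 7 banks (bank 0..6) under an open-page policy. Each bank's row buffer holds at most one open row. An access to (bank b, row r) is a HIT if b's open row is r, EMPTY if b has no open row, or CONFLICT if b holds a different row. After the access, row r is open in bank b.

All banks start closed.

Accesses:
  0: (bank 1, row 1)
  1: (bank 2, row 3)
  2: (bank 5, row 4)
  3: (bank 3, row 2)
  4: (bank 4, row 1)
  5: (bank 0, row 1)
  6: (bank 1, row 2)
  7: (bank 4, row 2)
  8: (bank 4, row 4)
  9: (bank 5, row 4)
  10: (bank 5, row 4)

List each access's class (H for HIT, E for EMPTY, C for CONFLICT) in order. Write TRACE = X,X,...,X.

TRACE = E,E,E,E,E,E,C,C,C,H,H

0: bank 1 row 1 — prev None → EMPTY
1: bank 2 row 3 — prev None → EMPTY
2: bank 5 row 4 — prev None → EMPTY
3: bank 3 row 2 — prev None → EMPTY
4: bank 4 row 1 — prev None → EMPTY
5: bank 0 row 1 — prev None → EMPTY
6: bank 1 row 2 — prev 1 → CONFLICT
7: bank 4 row 2 — prev 1 → CONFLICT
8: bank 4 row 4 — prev 2 → CONFLICT
9: bank 5 row 4 — prev 4 → HIT
10: bank 5 row 4 — prev 4 → HIT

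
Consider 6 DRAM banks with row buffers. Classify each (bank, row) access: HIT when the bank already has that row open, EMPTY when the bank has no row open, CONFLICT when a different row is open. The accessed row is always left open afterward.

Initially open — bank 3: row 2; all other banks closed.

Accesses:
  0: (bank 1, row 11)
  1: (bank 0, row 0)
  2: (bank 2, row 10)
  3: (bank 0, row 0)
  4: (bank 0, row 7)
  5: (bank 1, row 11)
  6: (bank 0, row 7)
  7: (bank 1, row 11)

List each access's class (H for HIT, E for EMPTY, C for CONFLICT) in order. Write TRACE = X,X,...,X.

step 0: bank1 None->11 [EMPTY]
step 1: bank0 None->0 [EMPTY]
step 2: bank2 None->10 [EMPTY]
step 3: bank0 0->0 [HIT]
step 4: bank0 0->7 [CONFLICT]
step 5: bank1 11->11 [HIT]
step 6: bank0 7->7 [HIT]
step 7: bank1 11->11 [HIT]

TRACE = E,E,E,H,C,H,H,H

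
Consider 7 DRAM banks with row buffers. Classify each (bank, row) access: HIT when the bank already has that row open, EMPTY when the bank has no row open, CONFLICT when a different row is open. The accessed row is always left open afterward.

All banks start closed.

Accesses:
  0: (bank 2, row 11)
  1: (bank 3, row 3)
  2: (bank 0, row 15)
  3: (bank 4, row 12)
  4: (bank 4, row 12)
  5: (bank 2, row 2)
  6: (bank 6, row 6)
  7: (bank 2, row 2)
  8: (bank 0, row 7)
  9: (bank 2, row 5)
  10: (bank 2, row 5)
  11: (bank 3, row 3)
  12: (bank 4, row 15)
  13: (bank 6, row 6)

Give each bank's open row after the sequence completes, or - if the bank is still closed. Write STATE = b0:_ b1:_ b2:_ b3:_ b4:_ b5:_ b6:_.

STATE = b0:7 b1:- b2:5 b3:3 b4:15 b5:- b6:6

0: bank 2 row 11 — prev None → EMPTY
1: bank 3 row 3 — prev None → EMPTY
2: bank 0 row 15 — prev None → EMPTY
3: bank 4 row 12 — prev None → EMPTY
4: bank 4 row 12 — prev 12 → HIT
5: bank 2 row 2 — prev 11 → CONFLICT
6: bank 6 row 6 — prev None → EMPTY
7: bank 2 row 2 — prev 2 → HIT
8: bank 0 row 7 — prev 15 → CONFLICT
9: bank 2 row 5 — prev 2 → CONFLICT
10: bank 2 row 5 — prev 5 → HIT
11: bank 3 row 3 — prev 3 → HIT
12: bank 4 row 15 — prev 12 → CONFLICT
13: bank 6 row 6 — prev 6 → HIT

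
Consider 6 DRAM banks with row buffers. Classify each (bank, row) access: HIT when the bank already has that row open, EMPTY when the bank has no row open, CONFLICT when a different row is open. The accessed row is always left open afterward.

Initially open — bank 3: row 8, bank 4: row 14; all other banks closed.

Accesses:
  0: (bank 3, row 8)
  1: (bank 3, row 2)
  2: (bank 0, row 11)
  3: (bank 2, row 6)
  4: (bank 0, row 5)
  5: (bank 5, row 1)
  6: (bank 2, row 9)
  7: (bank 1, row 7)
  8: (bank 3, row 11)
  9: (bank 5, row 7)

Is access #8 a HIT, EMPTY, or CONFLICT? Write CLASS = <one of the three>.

0: bank 3 row 8 — prev 8 → HIT
1: bank 3 row 2 — prev 8 → CONFLICT
2: bank 0 row 11 — prev None → EMPTY
3: bank 2 row 6 — prev None → EMPTY
4: bank 0 row 5 — prev 11 → CONFLICT
5: bank 5 row 1 — prev None → EMPTY
6: bank 2 row 9 — prev 6 → CONFLICT
7: bank 1 row 7 — prev None → EMPTY
8: bank 3 row 11 — prev 2 → CONFLICT
9: bank 5 row 7 — prev 1 → CONFLICT

CLASS = CONFLICT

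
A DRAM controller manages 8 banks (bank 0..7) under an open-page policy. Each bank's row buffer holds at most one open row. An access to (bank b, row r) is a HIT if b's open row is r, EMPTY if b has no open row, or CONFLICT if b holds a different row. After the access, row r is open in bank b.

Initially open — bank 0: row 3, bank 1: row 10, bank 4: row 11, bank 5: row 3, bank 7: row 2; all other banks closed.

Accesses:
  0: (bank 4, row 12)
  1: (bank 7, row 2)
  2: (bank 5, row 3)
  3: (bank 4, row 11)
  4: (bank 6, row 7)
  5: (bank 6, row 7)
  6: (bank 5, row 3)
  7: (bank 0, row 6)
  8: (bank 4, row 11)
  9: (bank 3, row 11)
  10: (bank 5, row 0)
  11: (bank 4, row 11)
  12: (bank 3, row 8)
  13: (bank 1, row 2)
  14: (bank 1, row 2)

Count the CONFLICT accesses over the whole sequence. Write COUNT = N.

0: bank 4 row 12 — prev 11 → CONFLICT
1: bank 7 row 2 — prev 2 → HIT
2: bank 5 row 3 — prev 3 → HIT
3: bank 4 row 11 — prev 12 → CONFLICT
4: bank 6 row 7 — prev None → EMPTY
5: bank 6 row 7 — prev 7 → HIT
6: bank 5 row 3 — prev 3 → HIT
7: bank 0 row 6 — prev 3 → CONFLICT
8: bank 4 row 11 — prev 11 → HIT
9: bank 3 row 11 — prev None → EMPTY
10: bank 5 row 0 — prev 3 → CONFLICT
11: bank 4 row 11 — prev 11 → HIT
12: bank 3 row 8 — prev 11 → CONFLICT
13: bank 1 row 2 — prev 10 → CONFLICT
14: bank 1 row 2 — prev 2 → HIT

COUNT = 6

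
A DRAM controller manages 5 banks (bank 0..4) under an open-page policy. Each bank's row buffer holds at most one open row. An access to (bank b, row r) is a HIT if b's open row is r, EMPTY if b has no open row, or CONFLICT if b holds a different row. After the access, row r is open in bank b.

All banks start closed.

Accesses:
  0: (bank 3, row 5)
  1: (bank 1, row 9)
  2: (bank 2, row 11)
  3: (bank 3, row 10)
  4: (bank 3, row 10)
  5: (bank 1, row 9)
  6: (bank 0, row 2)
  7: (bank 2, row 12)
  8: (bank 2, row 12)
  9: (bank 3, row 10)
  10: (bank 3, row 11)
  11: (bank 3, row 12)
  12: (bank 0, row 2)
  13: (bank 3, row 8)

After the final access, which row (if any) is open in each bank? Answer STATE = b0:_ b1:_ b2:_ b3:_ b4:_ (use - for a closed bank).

STATE = b0:2 b1:9 b2:12 b3:8 b4:-

  [0] b3 r5: no row ⇒ E
  [1] b1 r9: no row ⇒ E
  [2] b2 r11: no row ⇒ E
  [3] b3 r10: had r5 ⇒ C
  [4] b3 r10: had r10 ⇒ H
  [5] b1 r9: had r9 ⇒ H
  [6] b0 r2: no row ⇒ E
  [7] b2 r12: had r11 ⇒ C
  [8] b2 r12: had r12 ⇒ H
  [9] b3 r10: had r10 ⇒ H
  [10] b3 r11: had r10 ⇒ C
  [11] b3 r12: had r11 ⇒ C
  [12] b0 r2: had r2 ⇒ H
  [13] b3 r8: had r12 ⇒ C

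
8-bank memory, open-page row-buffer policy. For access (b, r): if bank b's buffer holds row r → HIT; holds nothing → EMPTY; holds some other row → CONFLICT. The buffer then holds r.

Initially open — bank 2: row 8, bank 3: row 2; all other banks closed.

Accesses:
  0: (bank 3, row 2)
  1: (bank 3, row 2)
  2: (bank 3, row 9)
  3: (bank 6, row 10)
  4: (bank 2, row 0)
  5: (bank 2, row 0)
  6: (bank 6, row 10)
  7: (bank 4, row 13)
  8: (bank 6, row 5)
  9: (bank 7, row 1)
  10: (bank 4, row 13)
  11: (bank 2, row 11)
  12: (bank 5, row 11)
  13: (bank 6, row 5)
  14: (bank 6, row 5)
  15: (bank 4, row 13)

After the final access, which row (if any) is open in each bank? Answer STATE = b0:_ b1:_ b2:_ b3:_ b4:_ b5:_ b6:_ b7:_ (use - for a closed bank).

  [0] b3 r2: had r2 ⇒ H
  [1] b3 r2: had r2 ⇒ H
  [2] b3 r9: had r2 ⇒ C
  [3] b6 r10: no row ⇒ E
  [4] b2 r0: had r8 ⇒ C
  [5] b2 r0: had r0 ⇒ H
  [6] b6 r10: had r10 ⇒ H
  [7] b4 r13: no row ⇒ E
  [8] b6 r5: had r10 ⇒ C
  [9] b7 r1: no row ⇒ E
  [10] b4 r13: had r13 ⇒ H
  [11] b2 r11: had r0 ⇒ C
  [12] b5 r11: no row ⇒ E
  [13] b6 r5: had r5 ⇒ H
  [14] b6 r5: had r5 ⇒ H
  [15] b4 r13: had r13 ⇒ H

STATE = b0:- b1:- b2:11 b3:9 b4:13 b5:11 b6:5 b7:1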